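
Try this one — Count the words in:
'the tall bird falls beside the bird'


Split into words: the | tall | bird | falls | beside | the | bird = 7 words.

7


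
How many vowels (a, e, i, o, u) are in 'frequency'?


Vowels in 'frequency': e, u, e = 3 vowels.

3


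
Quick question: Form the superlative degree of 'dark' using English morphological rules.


Apply superlative formation (add -est): 'dark' -> 'darkest'.

darkest


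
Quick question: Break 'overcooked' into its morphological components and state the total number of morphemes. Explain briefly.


Step 1: Identify prefix: 'over' (meaning: excessively)
Step 2: Identify root: 'cook'
Step 3: Identify suffix(es): 'ed'
Decomposition: over- (prefix: excessively) + cook (root) + -ed (suffix: past)
Total morphemes: 3

3 morphemes (over- (prefix: excessively) + cook (root) + -ed (suffix: past))


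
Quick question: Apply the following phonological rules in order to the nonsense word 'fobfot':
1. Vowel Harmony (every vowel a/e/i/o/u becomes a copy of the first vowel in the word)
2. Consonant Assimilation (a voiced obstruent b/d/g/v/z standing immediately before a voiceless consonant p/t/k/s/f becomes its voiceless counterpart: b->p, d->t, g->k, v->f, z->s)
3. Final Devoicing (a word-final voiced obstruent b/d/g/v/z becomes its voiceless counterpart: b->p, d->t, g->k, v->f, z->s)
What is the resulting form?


Starting form: 'fobfot'
Rule 1: Vowel Harmony: all vowels already match. No change.
Rule 2: Consonant Assimilation: voiced obstruent before voiceless consonant becomes voiceless ('bf' -> 'pf'). 'fobfot' -> 'fopfot'
Rule 3: Final Devoicing: final consonant 't' is not one of the voiced obstruents b/d/g/v/z. No change.
Final form: 'fopfot'

fopfot


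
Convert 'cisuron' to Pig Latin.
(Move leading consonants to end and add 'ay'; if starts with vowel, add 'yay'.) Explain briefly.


'cisuron': move consonant cluster 'c' to end and add 'ay': 'isuroncay'.

isuroncay


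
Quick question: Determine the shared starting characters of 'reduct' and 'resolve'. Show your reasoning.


Compare from the start: 2 characters match: 're'. Mismatch at position 3: 'd' vs 's'.

re


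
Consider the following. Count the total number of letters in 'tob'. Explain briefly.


Spell out 'tob' and number each letter: t(1), o(2), b(3). Total: 3 letters.

3


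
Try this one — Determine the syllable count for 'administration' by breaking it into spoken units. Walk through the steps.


Break 'administration' into syllables: ad-min-is-tra-tion -> ad | min | is | tra | tion = 5 syllables

5 syllables


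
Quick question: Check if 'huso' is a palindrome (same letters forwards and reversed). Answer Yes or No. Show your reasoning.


Forward: 'huso'
Reversed: 'osuh'
They differ.

No


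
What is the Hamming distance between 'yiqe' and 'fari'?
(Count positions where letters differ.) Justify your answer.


Alignment:
Position 1: 'y' vs 'f' = DIFFER
Position 2: 'i' vs 'a' = DIFFER
Position 3: 'q' vs 'r' = DIFFER
Position 4: 'e' vs 'i' = DIFFER
Total differences: 4

4


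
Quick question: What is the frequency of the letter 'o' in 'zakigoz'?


Letter 'o' in 'zakigoz': found at position(s) 6 = 1 occurrence(s).

1


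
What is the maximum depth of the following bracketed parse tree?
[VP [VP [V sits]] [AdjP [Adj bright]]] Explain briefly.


Count bracket nesting levels:
'[' at pos 0: depth = 1
'[' at pos 4: depth = 2
'[' at pos 8: depth = 3
'[' at pos 18: depth = 2
'[' at pos 24: depth = 3
Maximum depth reached: 3

3


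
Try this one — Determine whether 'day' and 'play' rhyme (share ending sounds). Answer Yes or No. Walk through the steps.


Rime (stressed vowel + following sounds) of 'day': -ay = /eɪ/
Rime of 'play': -ay = /eɪ/
/eɪ/ and /eɪ/ are the same ending sound, so the words rhyme.

Yes


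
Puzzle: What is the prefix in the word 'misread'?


The word 'misread' = 'mis' (prefix) + 'read' (root). The prefix is 'mis'.

mis


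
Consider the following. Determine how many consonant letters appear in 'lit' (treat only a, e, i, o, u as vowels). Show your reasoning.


Consonants in 'lit': l, t = 2 consonants.

2


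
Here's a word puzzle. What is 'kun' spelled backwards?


Reverse 'kun' character by character: 'nuk'.

nuk


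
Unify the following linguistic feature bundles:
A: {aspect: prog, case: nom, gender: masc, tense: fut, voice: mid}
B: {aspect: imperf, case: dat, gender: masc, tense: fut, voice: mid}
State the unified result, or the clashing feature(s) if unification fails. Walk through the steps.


Compare features:
aspect: A=prog vs B=imperf -> CLASH
case: A=nom vs B=dat -> CLASH
gender: A=masc vs B=masc -> unified: masc
tense: A=fut vs B=fut -> unified: fut
voice: A=mid vs B=mid -> unified: mid
Clashes detected on features 'aspect' (prog vs imperf) and 'case' (nom vs dat); unification fails.

CLASH on 'aspect' (prog vs imperf) and 'case' (nom vs dat)


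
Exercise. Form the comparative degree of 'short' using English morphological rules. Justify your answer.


Apply comparative formation (add -er): 'short' -> 'shorter'.

shorter


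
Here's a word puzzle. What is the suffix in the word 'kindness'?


The word 'kindness' = 'kind' (root) + '-ness' (suffix). The suffix is '-ness'.

ness


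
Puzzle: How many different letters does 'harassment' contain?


Unique letters in 'harassment': {a, e, h, m, n, r, s, t} = 8 distinct letters.

8


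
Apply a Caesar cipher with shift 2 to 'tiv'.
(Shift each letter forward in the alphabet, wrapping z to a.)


Shift each letter by 2: t -> v, i -> k, v -> x. Result: 'vkx'.

vkx


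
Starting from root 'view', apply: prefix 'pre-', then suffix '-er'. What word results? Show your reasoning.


Step 1: Add prefix 'pre-' to 'view' = 'preview'
Step 2: Add suffix '-er' to 'preview' = 'previewer'

previewer


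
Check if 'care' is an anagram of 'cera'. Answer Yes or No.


Sorted letters of 'care': 'acer'
Sorted letters of 'cera': 'acer'
They match.

Yes


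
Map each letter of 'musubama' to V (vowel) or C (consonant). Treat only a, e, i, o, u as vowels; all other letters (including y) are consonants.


Letter mapping: m = C, u = V, s = C, u = V, b = C, a = V, m = C, a = V.

CVCVCVCV


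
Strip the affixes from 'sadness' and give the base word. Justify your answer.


Remove suffix '-ness' from 'sadness' to get root 'sad'.

sad


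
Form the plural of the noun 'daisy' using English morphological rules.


Apply rule: Change -y to -ies (consonant + y). 'daisy' becomes 'daisies'.

daisies


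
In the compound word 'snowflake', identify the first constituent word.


Split 'snowflake' into 'snow' + 'flake'. The first part is 'snow'.

snow


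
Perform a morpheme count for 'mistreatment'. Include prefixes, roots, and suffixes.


Decomposition: mis- (prefix) + treat (root) + -ment (suffix) = 3 morpheme(s)

3 morphemes


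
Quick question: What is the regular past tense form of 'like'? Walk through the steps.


Apply rule: Add -d (word ends in -e). 'like' becomes 'liked'.

liked


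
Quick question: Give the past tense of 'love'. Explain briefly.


Apply rule: Add -d (word ends in -e). 'love' becomes 'loved'.

loved


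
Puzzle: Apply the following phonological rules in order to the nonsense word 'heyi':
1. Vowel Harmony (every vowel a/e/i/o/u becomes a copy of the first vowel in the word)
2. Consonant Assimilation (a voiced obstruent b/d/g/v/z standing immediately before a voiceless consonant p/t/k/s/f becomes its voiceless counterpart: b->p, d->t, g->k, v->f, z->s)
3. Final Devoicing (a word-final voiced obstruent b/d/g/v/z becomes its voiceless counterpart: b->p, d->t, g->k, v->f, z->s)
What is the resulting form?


Starting form: 'heyi'
Rule 1: Vowel Harmony: all vowels become 'e' (matching first vowel). 'heyi' -> 'heye'
Rule 2: Consonant Assimilation: no voiced obstruent (b/d/g/v/z) stands immediately before a voiceless consonant (p/t/k/s/f). No change.
Rule 3: Final Devoicing: the word ends in the vowel 'e', not a consonant. No change.
Final form: 'heye'

heye


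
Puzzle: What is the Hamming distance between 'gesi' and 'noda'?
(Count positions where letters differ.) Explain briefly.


Alignment:
Position 1: 'g' vs 'n' = DIFFER
Position 2: 'e' vs 'o' = DIFFER
Position 3: 's' vs 'd' = DIFFER
Position 4: 'i' vs 'a' = DIFFER
Total differences: 4

4


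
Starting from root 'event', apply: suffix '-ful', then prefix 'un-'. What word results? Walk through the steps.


Step 1: Add suffix '-ful' to 'event' = 'eventful'
Step 2: Add prefix 'un-' to 'eventful' = 'uneventful'

uneventful


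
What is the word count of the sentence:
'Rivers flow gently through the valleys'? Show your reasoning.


Split into words: Rivers | flow | gently | through | the | valleys = 6 words.

6


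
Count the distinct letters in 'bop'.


Unique letters in 'bop': {b, o, p} = 3 distinct letters.

3


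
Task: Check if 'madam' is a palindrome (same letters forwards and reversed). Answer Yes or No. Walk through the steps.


Forward: 'madam'
Reversed: 'madam'
They are identical.

Yes


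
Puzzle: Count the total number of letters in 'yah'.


Spell out 'yah' and number each letter: y(1), a(2), h(3). Total: 3 letters.

3


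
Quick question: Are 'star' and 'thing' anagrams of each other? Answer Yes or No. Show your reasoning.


Sorted letters of 'star': 'arst'
Sorted letters of 'thing': 'ghint'
They do not match.

No


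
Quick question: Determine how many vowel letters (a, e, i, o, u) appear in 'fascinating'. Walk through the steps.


Vowels in 'fascinating': a, i, a, i = 4 vowels.

4


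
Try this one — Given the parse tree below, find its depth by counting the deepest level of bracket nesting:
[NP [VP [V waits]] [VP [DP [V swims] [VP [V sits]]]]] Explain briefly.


Count bracket nesting levels:
'[' at pos 0: depth = 1
'[' at pos 4: depth = 2
'[' at pos 8: depth = 3
'[' at pos 19: depth = 2
'[' at pos 23: depth = 3
'[' at pos 27: depth = 4
'[' at pos 37: depth = 4
'[' at pos 41: depth = 5
Maximum depth reached: 5

5


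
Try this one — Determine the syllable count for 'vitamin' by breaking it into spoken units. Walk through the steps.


Break 'vitamin' into syllables: vi-ta-min -> vi | ta | min = 3 syllables

3 syllables


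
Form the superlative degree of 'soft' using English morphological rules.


Apply superlative formation (add -est): 'soft' -> 'softest'.

softest


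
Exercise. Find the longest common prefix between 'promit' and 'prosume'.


Compare from the start: 3 characters match: 'pro'. Mismatch at position 4: 'm' vs 's'.

pro


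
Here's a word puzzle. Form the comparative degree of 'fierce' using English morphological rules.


Apply comparative formation (ends in e: add -r): 'fierce' -> 'fiercer'.

fiercer


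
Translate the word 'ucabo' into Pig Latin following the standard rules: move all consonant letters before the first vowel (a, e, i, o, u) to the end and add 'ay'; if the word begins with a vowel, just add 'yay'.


'ucabo' starts with a vowel, so add 'yay': 'ucaboyay'.

ucaboyay


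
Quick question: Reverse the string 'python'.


Reverse 'python' character by character: 'nohtyp'.

nohtyp


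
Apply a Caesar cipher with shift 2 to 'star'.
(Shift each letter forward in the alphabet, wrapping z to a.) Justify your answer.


Shift each letter by 2: s -> u, t -> v, a -> c, r -> t. Result: 'uvct'.

uvct


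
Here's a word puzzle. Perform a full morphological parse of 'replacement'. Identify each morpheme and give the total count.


Step 1: Identify prefix: 're' (meaning: again)
Step 2: Identify root: 'place'
Step 3: Identify suffix(es): 'ment'
Decomposition: re- (prefix: again) + place (root) + -ment (suffix: action/result)
Total morphemes: 3

3 morphemes (re- (prefix: again) + place (root) + -ment (suffix: action/result))


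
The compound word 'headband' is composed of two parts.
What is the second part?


Split 'headband' into 'head' + 'band'. The second part is 'band'.

band


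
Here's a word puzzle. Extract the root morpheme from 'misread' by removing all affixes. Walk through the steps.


Remove prefix 'mis' from 'misread' to get root 'read'.

read


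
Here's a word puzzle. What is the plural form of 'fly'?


Apply rule: Change -y to -ies (consonant + y). 'fly' becomes 'flies'.

flies


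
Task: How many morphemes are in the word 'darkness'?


Decomposition: dark (root) + -ness (suffix) = 2 morpheme(s)

2 morphemes


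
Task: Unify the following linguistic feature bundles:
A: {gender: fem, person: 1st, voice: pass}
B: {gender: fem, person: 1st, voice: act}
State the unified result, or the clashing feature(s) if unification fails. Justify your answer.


Compare features:
gender: A=fem vs B=fem -> unified: fem
person: A=1st vs B=1st -> unified: 1st
voice: A=pass vs B=act -> CLASH
Clash detected on feature 'voice' (pass vs act); unification fails.

CLASH on 'voice' (pass vs act)


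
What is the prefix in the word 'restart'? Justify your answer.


The word 'restart' = 're' (prefix) + 'start' (root). The prefix is 're'.

re


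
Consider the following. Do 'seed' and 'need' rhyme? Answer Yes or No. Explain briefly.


Rime (stressed vowel + following sounds) of 'seed': -eed = /iːd/
Rime of 'need': -eed = /iːd/
/iːd/ and /iːd/ are the same ending sound, so the words rhyme.

Yes


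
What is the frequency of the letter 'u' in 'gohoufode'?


Letter 'u' in 'gohoufode': found at position(s) 5 = 1 occurrence(s).

1


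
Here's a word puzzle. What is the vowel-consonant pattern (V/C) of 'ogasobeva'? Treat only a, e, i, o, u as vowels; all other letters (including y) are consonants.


Letter mapping: o = V, g = C, a = V, s = C, o = V, b = C, e = V, v = C, a = V.

VCVCVCVCV


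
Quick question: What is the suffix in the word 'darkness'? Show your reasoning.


The word 'darkness' = 'dark' (root) + '-ness' (suffix). The suffix is '-ness'.

ness


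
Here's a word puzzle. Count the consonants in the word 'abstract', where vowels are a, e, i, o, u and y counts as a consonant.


Consonants in 'abstract': b, s, t, r, c, t = 6 consonants.

6


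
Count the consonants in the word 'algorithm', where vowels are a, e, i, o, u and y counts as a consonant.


Consonants in 'algorithm': l, g, r, t, h, m = 6 consonants.

6


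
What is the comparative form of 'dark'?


Apply comparative formation (add -er): 'dark' -> 'darker'.

darker


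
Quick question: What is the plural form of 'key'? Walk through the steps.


Apply rule: Add -s. 'key' becomes 'keys'.

keys


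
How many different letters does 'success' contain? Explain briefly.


Unique letters in 'success': {c, e, s, u} = 4 distinct letters.

4


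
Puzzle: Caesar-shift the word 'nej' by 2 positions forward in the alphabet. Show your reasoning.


Shift each letter by 2: n -> p, e -> g, j -> l. Result: 'pgl'.

pgl


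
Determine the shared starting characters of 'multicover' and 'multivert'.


Compare from the start: 5 characters match: 'multi'. Mismatch at position 6: 'c' vs 'v'.

multi


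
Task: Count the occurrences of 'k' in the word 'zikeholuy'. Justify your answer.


Letter 'k' in 'zikeholuy': found at position(s) 3 = 1 occurrence(s).

1


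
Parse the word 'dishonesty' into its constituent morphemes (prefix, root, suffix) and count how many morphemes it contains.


Step 1: Identify prefix: 'dis' (meaning: not/apart)
Step 2: Identify root: 'honest'
Step 3: Identify suffix(es): 'y'
Decomposition: dis- (prefix: not/apart) + honest (root) + -y (suffix: quality)
Total morphemes: 3

3 morphemes (dis- (prefix: not/apart) + honest (root) + -y (suffix: quality))


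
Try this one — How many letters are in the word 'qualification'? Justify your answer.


Spell out 'qualification' and number each letter: q(1), u(2), a(3), l(4), i(5), f(6), i(7), c(8), a(9), t(10), i(11), o(12), n(13). Total: 13 letters.

13


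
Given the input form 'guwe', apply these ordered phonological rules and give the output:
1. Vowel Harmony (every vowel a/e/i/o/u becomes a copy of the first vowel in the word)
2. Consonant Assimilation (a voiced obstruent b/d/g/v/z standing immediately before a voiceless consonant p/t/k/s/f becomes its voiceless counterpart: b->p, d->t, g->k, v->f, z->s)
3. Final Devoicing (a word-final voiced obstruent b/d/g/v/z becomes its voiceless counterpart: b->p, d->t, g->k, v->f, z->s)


Starting form: 'guwe'
Rule 1: Vowel Harmony: all vowels become 'u' (matching first vowel). 'guwe' -> 'guwu'
Rule 2: Consonant Assimilation: no voiced obstruent (b/d/g/v/z) stands immediately before a voiceless consonant (p/t/k/s/f). No change.
Rule 3: Final Devoicing: the word ends in the vowel 'u', not a consonant. No change.
Final form: 'guwu'

guwu


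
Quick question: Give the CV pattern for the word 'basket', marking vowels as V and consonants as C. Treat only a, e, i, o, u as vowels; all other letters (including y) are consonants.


Letter mapping: b = C, a = V, s = C, k = C, e = V, t = C.

CVCCVC


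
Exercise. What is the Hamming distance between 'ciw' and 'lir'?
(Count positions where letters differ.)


Alignment:
Position 1: 'c' vs 'l' = DIFFER
Position 2: 'i' vs 'i' = match
Position 3: 'w' vs 'r' = DIFFER
Total differences: 2

2


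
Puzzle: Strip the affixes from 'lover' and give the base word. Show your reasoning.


Remove suffix '-er' from 'lover' to get root 'love'.

love


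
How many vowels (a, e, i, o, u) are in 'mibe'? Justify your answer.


Vowels in 'mibe': i, e = 2 vowels.

2


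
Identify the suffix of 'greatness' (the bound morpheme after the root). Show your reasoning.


The word 'greatness' = 'great' (root) + '-ness' (suffix). The suffix is '-ness'.

ness


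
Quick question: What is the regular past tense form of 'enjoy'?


Apply rule: Add -ed. 'enjoy' becomes 'enjoyed'.

enjoyed


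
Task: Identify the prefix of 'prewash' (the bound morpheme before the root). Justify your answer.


The word 'prewash' = 'pre' (prefix) + 'wash' (root). The prefix is 'pre'.

pre


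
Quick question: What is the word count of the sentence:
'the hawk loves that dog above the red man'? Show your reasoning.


Split into words: the | hawk | loves | that | dog | above | the | red | man = 9 words.

9


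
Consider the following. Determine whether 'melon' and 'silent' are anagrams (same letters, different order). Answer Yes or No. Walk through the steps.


Sorted letters of 'melon': 'elmno'
Sorted letters of 'silent': 'eilnst'
They do not match.

No


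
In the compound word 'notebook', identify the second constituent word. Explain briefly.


Split 'notebook' into 'note' + 'book'. The second part is 'book'.

book


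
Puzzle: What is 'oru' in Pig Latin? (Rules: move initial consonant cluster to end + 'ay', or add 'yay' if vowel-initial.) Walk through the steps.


'oru' starts with a vowel, so add 'yay': 'oruyay'.

oruyay


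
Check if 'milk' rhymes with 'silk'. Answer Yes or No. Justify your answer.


Rime (stressed vowel + following sounds) of 'milk': -ilk = /ɪlk/
Rime of 'silk': -ilk = /ɪlk/
/ɪlk/ and /ɪlk/ are the same ending sound, so the words rhyme.

Yes


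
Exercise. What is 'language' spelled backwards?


Reverse 'language' character by character: 'egaugnal'.

egaugnal


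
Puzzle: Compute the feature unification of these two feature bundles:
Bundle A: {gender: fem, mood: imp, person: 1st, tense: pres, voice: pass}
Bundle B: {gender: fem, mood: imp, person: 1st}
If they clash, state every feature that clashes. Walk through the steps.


Compare features:
gender: A=fem vs B=fem -> unified: fem
mood: A=imp vs B=imp -> unified: imp
person: A=1st vs B=1st -> unified: 1st
tense: A=pres vs B=_ -> unified: pres
voice: A=pass vs B=_ -> unified: pass
No clashes found.

Unified: {gender: fem, mood: imp, person: 1st, tense: pres, voice: pass}


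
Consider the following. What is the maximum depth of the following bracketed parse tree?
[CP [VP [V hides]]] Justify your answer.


Count bracket nesting levels:
'[' at pos 0: depth = 1
'[' at pos 4: depth = 2
'[' at pos 8: depth = 3
Maximum depth reached: 3

3


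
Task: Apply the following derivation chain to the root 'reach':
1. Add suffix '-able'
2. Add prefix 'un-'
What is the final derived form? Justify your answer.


Step 1: Add suffix '-able' to 'reach' = 'reachable'
Step 2: Add prefix 'un-' to 'reachable' = 'unreachable'

unreachable


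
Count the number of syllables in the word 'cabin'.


Break 'cabin' into syllables: cab-in -> cab | in = 2 syllables

2 syllables


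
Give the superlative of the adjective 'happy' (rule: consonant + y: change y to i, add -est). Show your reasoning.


Apply superlative formation (consonant + y: change y to i, add -est): 'happy' -> 'happiest'.

happiest


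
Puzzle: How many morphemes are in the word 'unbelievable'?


Decomposition: un- (prefix) + believe (root) + -able (suffix) = 3 morpheme(s)

3 morphemes


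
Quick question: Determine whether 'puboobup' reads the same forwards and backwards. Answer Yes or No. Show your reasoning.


Forward: 'puboobup'
Reversed: 'puboobup'
They are identical.

Yes


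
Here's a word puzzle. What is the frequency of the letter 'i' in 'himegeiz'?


Letter 'i' in 'himegeiz': found at position(s) 2, 7 = 2 occurrence(s).

2


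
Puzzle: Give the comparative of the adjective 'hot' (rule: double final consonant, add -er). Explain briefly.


Apply comparative formation (double final consonant, add -er): 'hot' -> 'hotter'.

hotter


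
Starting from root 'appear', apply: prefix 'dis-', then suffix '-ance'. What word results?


Step 1: Add prefix 'dis-' to 'appear' = 'disappear'
Step 2: Add suffix '-ance' to 'disappear' = 'disappearance'

disappearance


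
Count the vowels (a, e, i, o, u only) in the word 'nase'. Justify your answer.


Vowels in 'nase': a, e = 2 vowels.

2


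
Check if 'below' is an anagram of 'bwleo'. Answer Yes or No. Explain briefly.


Sorted letters of 'below': 'below'
Sorted letters of 'bwleo': 'below'
They match.

Yes


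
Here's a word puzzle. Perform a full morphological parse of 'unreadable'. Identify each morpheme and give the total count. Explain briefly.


Step 1: Identify prefix: 'un' (meaning: not/reverse)
Step 2: Identify root: 'read'
Step 3: Identify suffix(es): 'able'
Decomposition: un- (prefix: not/reverse) + read (root) + -able (suffix: capable of)
Total morphemes: 3

3 morphemes (un- (prefix: not/reverse) + read (root) + -able (suffix: capable of))


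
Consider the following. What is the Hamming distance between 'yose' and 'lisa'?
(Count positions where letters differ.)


Alignment:
Position 1: 'y' vs 'l' = DIFFER
Position 2: 'o' vs 'i' = DIFFER
Position 3: 's' vs 's' = match
Position 4: 'e' vs 'a' = DIFFER
Total differences: 3

3


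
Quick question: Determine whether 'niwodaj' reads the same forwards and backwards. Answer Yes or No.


Forward: 'niwodaj'
Reversed: 'jadowin'
They differ.

No


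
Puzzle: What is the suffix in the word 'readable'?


The word 'readable' = 'read' (root) + '-able' (suffix). The suffix is '-able'.

able


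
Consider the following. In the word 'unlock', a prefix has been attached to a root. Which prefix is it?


The word 'unlock' = 'un' (prefix) + 'lock' (root). The prefix is 'un'.

un


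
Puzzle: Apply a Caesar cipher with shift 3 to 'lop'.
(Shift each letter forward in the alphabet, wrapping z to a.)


Shift each letter by 3: l -> o, o -> r, p -> s. Result: 'ors'.

ors


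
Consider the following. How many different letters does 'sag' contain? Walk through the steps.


Unique letters in 'sag': {a, g, s} = 3 distinct letters.

3


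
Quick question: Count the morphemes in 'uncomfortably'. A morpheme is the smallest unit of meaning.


Decomposition: un- (prefix) + comfort (root) + -able (suffix) + -ly (suffix) = 4 morpheme(s)

4 morphemes


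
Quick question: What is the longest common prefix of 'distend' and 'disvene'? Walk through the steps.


Compare from the start: 3 characters match: 'dis'. Mismatch at position 4: 't' vs 'v'.

dis


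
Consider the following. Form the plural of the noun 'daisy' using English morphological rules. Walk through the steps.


Apply rule: Change -y to -ies (consonant + y). 'daisy' becomes 'daisies'.

daisies


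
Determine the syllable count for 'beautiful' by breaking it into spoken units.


Break 'beautiful' into syllables: beau-ti-ful -> beau | ti | ful = 3 syllables

3 syllables


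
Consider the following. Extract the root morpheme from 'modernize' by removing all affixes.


Remove suffix '-ize' from 'modernize' to get root 'modern'.

modern


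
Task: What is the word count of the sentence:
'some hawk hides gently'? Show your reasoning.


Split into words: some | hawk | hides | gently = 4 words.

4


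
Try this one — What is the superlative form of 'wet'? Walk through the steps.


Apply superlative formation (double final consonant, add -est): 'wet' -> 'wettest'.

wettest


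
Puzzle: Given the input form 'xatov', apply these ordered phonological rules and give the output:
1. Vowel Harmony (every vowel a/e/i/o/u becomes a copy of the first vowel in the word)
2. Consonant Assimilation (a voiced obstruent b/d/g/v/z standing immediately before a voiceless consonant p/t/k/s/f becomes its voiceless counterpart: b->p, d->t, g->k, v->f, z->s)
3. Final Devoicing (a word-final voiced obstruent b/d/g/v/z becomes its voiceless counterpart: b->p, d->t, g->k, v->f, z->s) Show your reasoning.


Starting form: 'xatov'
Rule 1: Vowel Harmony: all vowels become 'a' (matching first vowel). 'xatov' -> 'xatav'
Rule 2: Consonant Assimilation: no voiced obstruent (b/d/g/v/z) stands immediately before a voiceless consonant (p/t/k/s/f). No change.
Rule 3: Final Devoicing: word-final voiced obstruent 'v' becomes voiceless 'f'. 'xatav' -> 'xataf'
Final form: 'xataf'

xataf


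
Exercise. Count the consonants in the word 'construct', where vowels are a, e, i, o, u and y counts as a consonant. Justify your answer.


Consonants in 'construct': c, n, s, t, r, c, t = 7 consonants.

7


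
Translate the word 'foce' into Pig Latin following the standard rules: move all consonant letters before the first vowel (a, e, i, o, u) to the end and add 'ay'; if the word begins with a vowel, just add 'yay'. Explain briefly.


'foce': move consonant cluster 'f' to end and add 'ay': 'ocefay'.

ocefay


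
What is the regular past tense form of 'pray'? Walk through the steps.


Apply rule: Add -ed. 'pray' becomes 'prayed'.

prayed


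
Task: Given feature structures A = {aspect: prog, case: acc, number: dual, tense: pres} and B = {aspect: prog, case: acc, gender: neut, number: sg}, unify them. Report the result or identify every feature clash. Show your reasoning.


Compare features:
aspect: A=prog vs B=prog -> unified: prog
case: A=acc vs B=acc -> unified: acc
gender: A=_ vs B=neut -> unified: neut
number: A=dual vs B=sg -> CLASH
tense: A=pres vs B=_ -> unified: pres
Clash detected on feature 'number' (dual vs sg); unification fails.

CLASH on 'number' (dual vs sg)


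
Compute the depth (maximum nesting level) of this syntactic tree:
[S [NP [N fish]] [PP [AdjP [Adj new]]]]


Count bracket nesting levels:
'[' at pos 0: depth = 1
'[' at pos 3: depth = 2
'[' at pos 7: depth = 3
'[' at pos 17: depth = 2
'[' at pos 21: depth = 3
'[' at pos 27: depth = 4
Maximum depth reached: 4

4


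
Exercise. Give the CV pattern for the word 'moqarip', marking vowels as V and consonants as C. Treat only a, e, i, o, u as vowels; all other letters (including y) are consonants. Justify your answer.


Letter mapping: m = C, o = V, q = C, a = V, r = C, i = V, p = C.

CVCVCVC


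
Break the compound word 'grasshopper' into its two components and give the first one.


Split 'grasshopper' into 'grass' + 'hopper'. The first part is 'grass'.

grass


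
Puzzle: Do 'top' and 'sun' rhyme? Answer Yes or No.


Rime (stressed vowel + following sounds) of 'top': -op = /ɒp/
Rime of 'sun': -un = /ʌn/
/ɒp/ and /ʌn/ are different ending sounds, so the words do not rhyme.

No


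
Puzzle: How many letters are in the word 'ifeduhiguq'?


Spell out 'ifeduhiguq' and number each letter: i(1), f(2), e(3), d(4), u(5), h(6), i(7), g(8), u(9), q(10). Total: 10 letters.

10


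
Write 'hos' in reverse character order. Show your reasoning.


Reverse 'hos' character by character: 'soh'.

soh


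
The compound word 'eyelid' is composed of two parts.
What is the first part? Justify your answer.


Split 'eyelid' into 'eye' + 'lid'. The first part is 'eye'.

eye


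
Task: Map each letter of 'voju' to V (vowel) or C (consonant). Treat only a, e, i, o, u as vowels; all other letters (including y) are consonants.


Letter mapping: v = C, o = V, j = C, u = V.

CVCV


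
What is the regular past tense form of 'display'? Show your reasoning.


Apply rule: Add -ed. 'display' becomes 'displayed'.

displayed


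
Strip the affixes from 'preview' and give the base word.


Remove prefix 'pre' from 'preview' to get root 'view'.

view


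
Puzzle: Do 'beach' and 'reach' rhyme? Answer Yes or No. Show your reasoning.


Rime (stressed vowel + following sounds) of 'beach': -each = /iːtʃ/
Rime of 'reach': -each = /iːtʃ/
/iːtʃ/ and /iːtʃ/ are the same ending sound, so the words rhyme.

Yes


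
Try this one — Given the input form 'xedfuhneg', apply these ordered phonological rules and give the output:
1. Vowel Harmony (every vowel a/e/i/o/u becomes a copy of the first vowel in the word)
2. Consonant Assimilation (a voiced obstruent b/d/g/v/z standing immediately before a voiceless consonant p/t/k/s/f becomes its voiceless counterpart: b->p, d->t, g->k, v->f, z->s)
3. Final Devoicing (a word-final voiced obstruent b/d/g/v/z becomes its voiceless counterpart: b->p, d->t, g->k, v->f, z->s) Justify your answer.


Starting form: 'xedfuhneg'
Rule 1: Vowel Harmony: all vowels become 'e' (matching first vowel). 'xedfuhneg' -> 'xedfehneg'
Rule 2: Consonant Assimilation: voiced obstruent before voiceless consonant becomes voiceless ('df' -> 'tf'). 'xedfehneg' -> 'xetfehneg'
Rule 3: Final Devoicing: word-final voiced obstruent 'g' becomes voiceless 'k'. 'xetfehneg' -> 'xetfehnek'
Final form: 'xetfehnek'

xetfehnek


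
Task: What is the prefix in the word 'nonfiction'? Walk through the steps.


The word 'nonfiction' = 'non' (prefix) + 'fiction' (root). The prefix is 'non'.

non


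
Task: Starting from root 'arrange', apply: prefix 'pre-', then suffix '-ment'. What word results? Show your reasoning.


Step 1: Add prefix 'pre-' to 'arrange' = 'prearrange'
Step 2: Add suffix '-ment' to 'prearrange' = 'prearrangement'

prearrangement


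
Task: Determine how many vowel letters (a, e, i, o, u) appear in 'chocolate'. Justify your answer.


Vowels in 'chocolate': o, o, a, e = 4 vowels.

4


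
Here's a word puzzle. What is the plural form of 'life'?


Apply rule: Change -fe to -ves. 'life' becomes 'lives'.

lives


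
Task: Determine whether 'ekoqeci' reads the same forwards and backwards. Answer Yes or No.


Forward: 'ekoqeci'
Reversed: 'iceqoke'
They differ.

No


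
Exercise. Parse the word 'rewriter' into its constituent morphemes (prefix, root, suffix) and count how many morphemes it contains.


Step 1: Identify prefix: 're' (meaning: again)
Step 2: Identify root: 'write'
Step 3: Identify suffix(es): 'er'
Decomposition: re- (prefix: again) + write (root) + -er (suffix: one who)
Total morphemes: 3

3 morphemes (re- (prefix: again) + write (root) + -er (suffix: one who))


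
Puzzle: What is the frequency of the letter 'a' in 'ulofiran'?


Letter 'a' in 'ulofiran': found at position(s) 7 = 1 occurrence(s).

1


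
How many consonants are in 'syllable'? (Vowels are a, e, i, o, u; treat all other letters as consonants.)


Consonants in 'syllable': s, y, l, l, b, l = 6 consonants.

6


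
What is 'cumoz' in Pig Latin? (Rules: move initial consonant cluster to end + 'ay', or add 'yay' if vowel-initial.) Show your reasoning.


'cumoz': move consonant cluster 'c' to end and add 'ay': 'umozcay'.

umozcay


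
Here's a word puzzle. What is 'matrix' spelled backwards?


Reverse 'matrix' character by character: 'xirtam'.

xirtam


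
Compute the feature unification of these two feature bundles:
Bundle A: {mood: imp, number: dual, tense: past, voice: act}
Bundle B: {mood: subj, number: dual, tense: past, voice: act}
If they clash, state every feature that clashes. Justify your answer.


Compare features:
mood: A=imp vs B=subj -> CLASH
number: A=dual vs B=dual -> unified: dual
tense: A=past vs B=past -> unified: past
voice: A=act vs B=act -> unified: act
Clash detected on feature 'mood' (imp vs subj); unification fails.

CLASH on 'mood' (imp vs subj)


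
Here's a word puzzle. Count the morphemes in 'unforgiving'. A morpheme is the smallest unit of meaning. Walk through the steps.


Decomposition: un- (prefix) + forgive (root) + -ing (suffix) = 3 morpheme(s)

3 morphemes


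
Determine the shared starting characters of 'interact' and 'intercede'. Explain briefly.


Compare from the start: 5 characters match: 'inter'. Mismatch at position 6: 'a' vs 'c'.

inter


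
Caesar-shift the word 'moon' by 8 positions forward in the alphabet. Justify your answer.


Shift each letter by 8: m -> u, o -> w, o -> w, n -> v. Result: 'uwwv'.

uwwv


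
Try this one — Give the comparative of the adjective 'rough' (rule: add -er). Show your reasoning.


Apply comparative formation (add -er): 'rough' -> 'rougher'.

rougher


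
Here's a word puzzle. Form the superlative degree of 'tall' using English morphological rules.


Apply superlative formation (add -est): 'tall' -> 'tallest'.

tallest


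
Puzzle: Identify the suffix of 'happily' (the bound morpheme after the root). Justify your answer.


The word 'happily' = 'happy' (root) + '-ly' (suffix). The suffix is '-ly'.

ly


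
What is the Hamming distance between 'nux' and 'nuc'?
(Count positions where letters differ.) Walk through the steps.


Alignment:
Position 1: 'n' vs 'n' = match
Position 2: 'u' vs 'u' = match
Position 3: 'x' vs 'c' = DIFFER
Total differences: 1

1


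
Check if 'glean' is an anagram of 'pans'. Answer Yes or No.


Sorted letters of 'glean': 'aegln'
Sorted letters of 'pans': 'anps'
They do not match.

No


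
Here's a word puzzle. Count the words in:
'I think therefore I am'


Split into words: I | think | therefore | I | am = 5 words.

5


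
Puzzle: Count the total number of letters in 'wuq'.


Spell out 'wuq' and number each letter: w(1), u(2), q(3). Total: 3 letters.

3


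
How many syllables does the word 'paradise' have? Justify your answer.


Break 'paradise' into syllables: par-a-dise -> par | a | dise = 3 syllables

3 syllables


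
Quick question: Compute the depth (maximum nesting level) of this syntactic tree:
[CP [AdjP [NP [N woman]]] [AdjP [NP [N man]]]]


Count bracket nesting levels:
'[' at pos 0: depth = 1
'[' at pos 4: depth = 2
'[' at pos 10: depth = 3
'[' at pos 14: depth = 4
'[' at pos 26: depth = 2
'[' at pos 32: depth = 3
'[' at pos 36: depth = 4
Maximum depth reached: 4

4


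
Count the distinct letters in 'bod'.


Unique letters in 'bod': {b, d, o} = 3 distinct letters.

3


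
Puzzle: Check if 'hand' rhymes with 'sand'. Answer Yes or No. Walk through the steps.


Rime (stressed vowel + following sounds) of 'hand': -and = /ænd/
Rime of 'sand': -and = /ænd/
/ænd/ and /ænd/ are the same ending sound, so the words rhyme.

Yes


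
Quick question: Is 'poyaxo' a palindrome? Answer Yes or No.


Forward: 'poyaxo'
Reversed: 'oxayop'
They differ.

No


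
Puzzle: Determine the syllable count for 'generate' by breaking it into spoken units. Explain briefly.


Break 'generate' into syllables: gen-er-ate -> gen | er | ate = 3 syllables

3 syllables


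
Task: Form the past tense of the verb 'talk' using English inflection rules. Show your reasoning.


Apply rule: Add -ed. 'talk' becomes 'talked'.

talked


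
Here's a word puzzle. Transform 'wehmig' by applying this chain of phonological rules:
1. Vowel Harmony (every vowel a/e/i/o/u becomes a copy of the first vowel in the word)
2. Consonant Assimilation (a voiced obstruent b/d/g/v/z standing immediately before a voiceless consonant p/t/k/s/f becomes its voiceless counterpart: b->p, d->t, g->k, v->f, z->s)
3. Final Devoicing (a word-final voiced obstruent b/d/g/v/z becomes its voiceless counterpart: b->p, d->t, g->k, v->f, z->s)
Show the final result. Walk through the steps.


Starting form: 'wehmig'
Rule 1: Vowel Harmony: all vowels become 'e' (matching first vowel). 'wehmig' -> 'wehmeg'
Rule 2: Consonant Assimilation: no voiced obstruent (b/d/g/v/z) stands immediately before a voiceless consonant (p/t/k/s/f). No change.
Rule 3: Final Devoicing: word-final voiced obstruent 'g' becomes voiceless 'k'. 'wehmeg' -> 'wehmek'
Final form: 'wehmek'

wehmek


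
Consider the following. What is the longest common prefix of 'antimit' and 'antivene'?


Compare from the start: 4 characters match: 'anti'. Mismatch at position 5: 'm' vs 'v'.

anti


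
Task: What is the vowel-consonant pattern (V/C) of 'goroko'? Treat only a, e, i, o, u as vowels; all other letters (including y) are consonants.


Letter mapping: g = C, o = V, r = C, o = V, k = C, o = V.

CVCVCV


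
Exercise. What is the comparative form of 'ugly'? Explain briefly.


Apply comparative formation (consonant + y: change y to i, add -er): 'ugly' -> 'uglier'.

uglier


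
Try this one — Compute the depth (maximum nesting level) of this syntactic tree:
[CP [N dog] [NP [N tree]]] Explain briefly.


Count bracket nesting levels:
'[' at pos 0: depth = 1
'[' at pos 4: depth = 2
'[' at pos 12: depth = 2
'[' at pos 16: depth = 3
Maximum depth reached: 3

3


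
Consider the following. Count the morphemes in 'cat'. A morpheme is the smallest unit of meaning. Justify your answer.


Decomposition: cat (free morpheme) = 1 morpheme(s)

1 morphemes


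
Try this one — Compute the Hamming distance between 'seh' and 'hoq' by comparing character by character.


Alignment:
Position 1: 's' vs 'h' = DIFFER
Position 2: 'e' vs 'o' = DIFFER
Position 3: 'h' vs 'q' = DIFFER
Total differences: 3

3


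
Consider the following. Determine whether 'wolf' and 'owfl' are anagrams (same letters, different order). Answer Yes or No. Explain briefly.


Sorted letters of 'wolf': 'flow'
Sorted letters of 'owfl': 'flow'
They match.

Yes


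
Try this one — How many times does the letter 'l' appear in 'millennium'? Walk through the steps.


Letter 'l' in 'millennium': found at position(s) 3, 4 = 2 occurrence(s).

2


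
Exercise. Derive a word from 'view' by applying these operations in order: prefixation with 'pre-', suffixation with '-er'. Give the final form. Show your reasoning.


Step 1: Add prefix 'pre-' to 'view' = 'preview'
Step 2: Add suffix '-er' to 'preview' = 'previewer'

previewer


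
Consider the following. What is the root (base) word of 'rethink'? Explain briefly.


Remove prefix 're' from 'rethink' to get root 'think'.

think


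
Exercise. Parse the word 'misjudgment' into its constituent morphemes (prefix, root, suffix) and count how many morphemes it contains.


Step 1: Identify prefix: 'mis' (meaning: wrongly)
Step 2: Identify root: 'judge'
Step 3: Identify suffix(es): 'ment'
Decomposition: mis- (prefix: wrongly) + judge (root) + -ment (suffix: action/result)
Total morphemes: 3

3 morphemes (mis- (prefix: wrongly) + judge (root) + -ment (suffix: action/result))
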